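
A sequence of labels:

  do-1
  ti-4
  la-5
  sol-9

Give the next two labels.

fa-14 then mi-23

Note — runs backward through the solfège scale do→ti: do, ti, la, sol → fa → mi.
For the second component, each term is the sum of the two before it: 1, 4, 5, 9 → 14 → 23.
So the next two labels are fa-14 and mi-23.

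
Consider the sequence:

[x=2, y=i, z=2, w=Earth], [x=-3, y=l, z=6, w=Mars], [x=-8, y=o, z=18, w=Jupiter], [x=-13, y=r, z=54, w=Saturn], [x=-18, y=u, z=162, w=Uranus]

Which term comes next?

[x=-23, y=x, z=486, w=Neptune]

X goes 2, -3, -8, -13, -18 → -23 (−5 each step).
Y — letters move forward 3 places in the alphabet: i, l, o, r, u → x.
Z: 2, 6, 18, 54, 162 → 486 (×3 each step).
For the w, runs through the planets Mercury→Neptune: Earth, Mars, Jupiter, Saturn, Uranus → Neptune.
Combining the parts gives [x=-23, y=x, z=486, w=Neptune].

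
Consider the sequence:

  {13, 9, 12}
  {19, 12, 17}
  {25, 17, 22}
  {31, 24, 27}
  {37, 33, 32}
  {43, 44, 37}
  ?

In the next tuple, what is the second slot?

For the second slot, differences are 3, 5, 7, … (increasing by 2 each time): 9, 12, 17, 24, 33, 44 → 57.

57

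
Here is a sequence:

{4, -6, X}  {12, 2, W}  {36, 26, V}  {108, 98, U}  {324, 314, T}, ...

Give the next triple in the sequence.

{972, 962, S}

First part — ×3 each step: 4, 12, 36, 108, 324 → 972.
Second part: always 10 less than the first part; -6, 2, 26, 98, 314 → 962.
Letter: letters move back 1 place in the alphabet, so X, W, V, U, T → S.
Combining the parts gives {972, 962, S}.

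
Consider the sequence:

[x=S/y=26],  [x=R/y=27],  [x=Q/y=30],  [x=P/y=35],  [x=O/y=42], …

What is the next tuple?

For the x, letters move back 1 place in the alphabet: S, R, Q, P, O → N.
For the y, differences are 1, 3, 5, … (increasing by 2 each time): 26, 27, 30, 35, 42 → 51.
Putting it together: [x=N/y=51].

[x=N/y=51]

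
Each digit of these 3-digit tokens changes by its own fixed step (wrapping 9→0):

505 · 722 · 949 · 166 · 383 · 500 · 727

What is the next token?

944

First digit: +2 each step, mod 10; 5, 7, 9, 1, 3, 5, 7 → 9.
Second digit goes 0, 2, 4, 6, 8, 0, 2 → 4 (+2 each step, mod 10).
Third digit goes 5, 2, 9, 6, 3, 0, 7 → 4 (−3 each step, mod 10).
So the next token is 944.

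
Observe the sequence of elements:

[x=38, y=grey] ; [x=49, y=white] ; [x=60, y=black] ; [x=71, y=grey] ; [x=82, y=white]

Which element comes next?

X: 38, 49, 60, 71, 82 → 93 (+11 each step).
Y — repeats grey → white → black: grey, white, black, grey, white → black.
So the next element is [x=93, y=black].

[x=93, y=black]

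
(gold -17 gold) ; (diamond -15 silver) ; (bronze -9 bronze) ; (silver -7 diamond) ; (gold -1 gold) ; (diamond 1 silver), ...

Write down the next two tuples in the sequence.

(bronze 7 bronze), (silver 9 diamond)

First rank: repeats gold → diamond → bronze → silver; gold, diamond, bronze, silver, gold, diamond → bronze → silver.
Second value: alternating steps +2, +6, +2, +6, …; -17, -15, -9, -7, -1, 1 → 7 → 9.
Second rank: gold, silver, bronze, diamond, gold, silver → bronze → diamond (repeats gold → silver → bronze → diamond).
So the next two tuples are (bronze 7 bronze) and (silver 9 diamond).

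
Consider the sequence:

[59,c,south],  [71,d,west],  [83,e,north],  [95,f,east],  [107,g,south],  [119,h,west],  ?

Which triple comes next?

First value goes 59, 71, 83, 95, 107, 119 → 131 (+12 each step).
Letter — letters move forward 1 place in the alphabet: c, d, e, f, g, h → i.
Direction goes south, west, north, east, south, west → north (repeats south → west → north → east).
Putting it together: [131,i,north].

[131,i,north]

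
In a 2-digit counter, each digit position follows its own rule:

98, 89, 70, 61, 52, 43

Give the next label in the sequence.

34

First digit goes 9, 8, 7, 6, 5, 4 → 3 (−1 each step, mod 10).
Second digit: +1 each step, mod 10; 8, 9, 0, 1, 2, 3 → 4.
Combining the parts gives 34.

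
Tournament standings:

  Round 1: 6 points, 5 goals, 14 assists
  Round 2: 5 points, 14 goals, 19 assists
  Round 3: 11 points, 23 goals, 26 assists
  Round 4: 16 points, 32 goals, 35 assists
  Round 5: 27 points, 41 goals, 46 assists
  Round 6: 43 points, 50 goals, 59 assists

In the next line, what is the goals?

59

Goals: +9 each step, so 5, 14, 23, 32, 41, 50 → 59.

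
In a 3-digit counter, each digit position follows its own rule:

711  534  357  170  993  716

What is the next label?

539

For the first digit, −2 each step, mod 10: 7, 5, 3, 1, 9, 7 → 5.
Second digit: +2 each step, mod 10; 1, 3, 5, 7, 9, 1 → 3.
Third digit: +3 each step, mod 10; 1, 4, 7, 0, 3, 6 → 9.
So the next label is 539.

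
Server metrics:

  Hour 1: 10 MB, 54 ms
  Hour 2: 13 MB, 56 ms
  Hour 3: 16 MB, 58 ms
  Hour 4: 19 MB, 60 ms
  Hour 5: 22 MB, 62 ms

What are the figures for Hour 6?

25 MB, 64 ms

MB: 10, 13, 16, 19, 22 → 25 (+3 each step).
Ms: 54, 56, 58, 60, 62 → 64 (+2 each step).
So the next line is 25 MB, 64 ms.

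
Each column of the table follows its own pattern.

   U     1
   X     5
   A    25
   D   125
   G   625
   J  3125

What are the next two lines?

For the letter, letters move forward 3 places in the alphabet, wrapping Z→A: U, X, A, D, G, J → M → P.
Second component: ×5 each step, so 1, 5, 25, 125, 625, 3125 → 15625 → 78125.
Putting the parts together: M  15625 and then P  78125.

M  15625; P  78125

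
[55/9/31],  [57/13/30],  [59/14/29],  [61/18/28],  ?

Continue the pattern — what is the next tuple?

For the first slot, +2 each step: 55, 57, 59, 61 → 63.
For the second slot, alternating steps +4, +1, +4, +1, …: 9, 13, 14, 18 → 19.
Third slot: −1 each step; 31, 30, 29, 28 → 27.
Putting it together: [63/19/27].

[63/19/27]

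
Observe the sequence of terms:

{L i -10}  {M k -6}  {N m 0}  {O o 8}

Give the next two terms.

First letter — letters move forward 1 place in the alphabet: L, M, N, O → P → Q.
For the second letter, letters move forward 2 places in the alphabet: i, k, m, o → q → s.
Third component: -10, -6, 0, 8 → 18 → 30 (differences are 4, 6, 8, … (increasing by 2 each time)).
So the next two terms are {P q 18} and {Q s 30}.

{P q 18}, {Q s 30}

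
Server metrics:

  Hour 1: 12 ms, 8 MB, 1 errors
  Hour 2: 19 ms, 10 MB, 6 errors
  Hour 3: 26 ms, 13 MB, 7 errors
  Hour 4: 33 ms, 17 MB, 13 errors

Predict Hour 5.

Ms — +7 each step: 12, 19, 26, 33 → 40.
MB — differences are 2, 3, 4, … (increasing by 1 each time): 8, 10, 13, 17 → 22.
Errors — each term is the sum of the two before it: 1, 6, 7, 13 → 20.
Putting it together: 40 ms, 22 MB, 20 errors.

40 ms, 22 MB, 20 errors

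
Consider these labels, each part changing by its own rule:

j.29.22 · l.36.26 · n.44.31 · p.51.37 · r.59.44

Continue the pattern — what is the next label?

For the letter, letters move forward 2 places in the alphabet: j, l, n, p, r → t.
Second component: 29, 36, 44, 51, 59 → 66 (alternating steps +7, +8, +7, +8, …).
Third component goes 22, 26, 31, 37, 44 → 52 (differences are 4, 5, 6, … (increasing by 1 each time)).
Combining the parts gives t.66.52.

t.66.52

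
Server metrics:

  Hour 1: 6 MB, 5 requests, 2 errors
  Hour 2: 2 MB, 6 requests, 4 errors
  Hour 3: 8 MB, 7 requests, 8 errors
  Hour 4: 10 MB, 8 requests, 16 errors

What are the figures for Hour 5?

18 MB, 9 requests, 32 errors

For the MB, each term is the sum of the two before it: 6, 2, 8, 10 → 18.
Requests goes 5, 6, 7, 8 → 9 (+1 each step).
For the errors, ×2 each step: 2, 4, 8, 16 → 32.
Combining the parts gives 18 MB, 9 requests, 32 errors.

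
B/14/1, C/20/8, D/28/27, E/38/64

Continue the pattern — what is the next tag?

Letter: letters move forward 1 place in the alphabet, so B, C, D, E → F.
For the second component, differences are 6, 8, 10, … (increasing by 2 each time): 14, 20, 28, 38 → 50.
Third component: perfect cubes: 1³, 2³, 3³, …, so 1, 8, 27, 64 → 125.
So the next tag is F/50/125.

F/50/125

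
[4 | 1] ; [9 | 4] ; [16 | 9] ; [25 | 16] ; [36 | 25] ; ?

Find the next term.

For the first coordinate, perfect squares: 2², 3², 4², …: 4, 9, 16, 25, 36 → 49.
Second coordinate: 1, 4, 9, 16, 25 → 36 (perfect squares: 1², 2², 3², …).
Putting it together: [49 | 36].

[49 | 36]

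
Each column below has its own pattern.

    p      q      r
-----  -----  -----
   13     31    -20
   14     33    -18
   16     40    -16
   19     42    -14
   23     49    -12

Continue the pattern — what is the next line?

28  51  -10

Column p — differences are 1, 2, 3, … (increasing by 1 each time): 13, 14, 16, 19, 23 → 28.
Column q: alternating steps +2, +7, +2, +7, …; 31, 33, 40, 42, 49 → 51.
Column r: +2 each step; -20, -18, -16, -14, -12 → -10.
Combining the parts gives 28  51  -10.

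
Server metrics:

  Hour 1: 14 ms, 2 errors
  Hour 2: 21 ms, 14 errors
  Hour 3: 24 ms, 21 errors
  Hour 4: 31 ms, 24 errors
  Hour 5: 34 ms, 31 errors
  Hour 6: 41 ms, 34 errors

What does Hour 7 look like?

44 ms, 41 errors

Ms goes 14, 21, 24, 31, 34, 41 → 44 (alternating steps +7, +3, +7, +3, …).
Errors: always the previous value of the ms; 2, 14, 21, 24, 31, 34 → 41.
Putting it together: 44 ms, 41 errors.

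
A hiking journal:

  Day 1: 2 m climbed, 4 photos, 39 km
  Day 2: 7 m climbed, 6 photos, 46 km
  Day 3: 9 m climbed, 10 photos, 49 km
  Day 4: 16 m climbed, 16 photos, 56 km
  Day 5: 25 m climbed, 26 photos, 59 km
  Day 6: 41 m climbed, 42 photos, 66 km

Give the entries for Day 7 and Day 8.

66 m climbed, 68 photos, 69 km; 107 m climbed, 110 photos, 76 km

M climbed: each term is the sum of the two before it, so 2, 7, 9, 16, 25, 41 → 66 → 107.
Photos: 4, 6, 10, 16, 26, 42 → 68 → 110 (each term is the sum of the two before it).
Km: alternating steps +7, +3, +7, +3, …; 39, 46, 49, 56, 59, 66 → 69 → 76.
So the next two rows are 66 m climbed, 68 photos, 69 km and 107 m climbed, 110 photos, 76 km.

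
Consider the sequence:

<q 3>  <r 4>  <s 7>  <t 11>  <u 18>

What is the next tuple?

Letter: q, r, s, t, u → v (letters move forward 1 place in the alphabet).
Second slot goes 3, 4, 7, 11, 18 → 29 (each term is the sum of the two before it).
So the next tuple is <v 29>.

<v 29>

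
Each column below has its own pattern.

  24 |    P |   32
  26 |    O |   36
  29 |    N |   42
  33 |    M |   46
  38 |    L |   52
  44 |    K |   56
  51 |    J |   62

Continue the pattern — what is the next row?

59  I  66

First component: differences are 2, 3, 4, … (increasing by 1 each time), so 24, 26, 29, 33, 38, 44, 51 → 59.
Letter: letters move back 1 place in the alphabet, so P, O, N, M, L, K, J → I.
Third component: alternating steps +4, +6, +4, +6, …, so 32, 36, 42, 46, 52, 56, 62 → 66.
So the next row is 59  I  66.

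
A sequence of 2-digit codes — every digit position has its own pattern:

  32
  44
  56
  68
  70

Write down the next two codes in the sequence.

For the first digit, +1 each step, mod 10: 3, 4, 5, 6, 7 → 8 → 9.
For the second digit, +2 each step, mod 10: 2, 4, 6, 8, 0 → 2 → 4.
So the next two codes are 82 and 94.

82, 94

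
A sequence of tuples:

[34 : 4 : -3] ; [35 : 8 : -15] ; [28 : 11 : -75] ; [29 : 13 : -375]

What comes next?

[22 : 14 : -1875]

First coordinate: alternating steps +1, −7, +1, −7, …, so 34, 35, 28, 29 → 22.
For the second coordinate, differences are 4, 3, 2, … (decreasing by 1 each time): 4, 8, 11, 13 → 14.
Third coordinate — ×5 each step: -3, -15, -75, -375 → -1875.
So the next tuple is [22 : 14 : -1875].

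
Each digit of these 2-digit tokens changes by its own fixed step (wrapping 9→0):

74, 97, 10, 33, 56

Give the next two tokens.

79, 92

First digit: +2 each step, mod 10, so 7, 9, 1, 3, 5 → 7 → 9.
Second digit — +3 each step, mod 10: 4, 7, 0, 3, 6 → 9 → 2.
So the next two tokens are 79 and 92.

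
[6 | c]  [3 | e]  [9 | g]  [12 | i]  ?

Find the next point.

First component: each term is the sum of the two before it, so 6, 3, 9, 12 → 21.
Letter: letters move forward 2 places in the alphabet, so c, e, g, i → k.
Putting it together: [21 | k].

[21 | k]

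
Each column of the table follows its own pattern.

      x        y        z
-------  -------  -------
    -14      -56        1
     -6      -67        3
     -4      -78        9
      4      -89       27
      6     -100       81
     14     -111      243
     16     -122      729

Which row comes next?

24  -133  2187

For the column x, alternating steps +8, +2, +8, +2, …: -14, -6, -4, 4, 6, 14, 16 → 24.
Column y: −11 each step; -56, -67, -78, -89, -100, -111, -122 → -133.
Column z: 1, 3, 9, 27, 81, 243, 729 → 2187 (×3 each step).
Combining the parts gives 24  -133  2187.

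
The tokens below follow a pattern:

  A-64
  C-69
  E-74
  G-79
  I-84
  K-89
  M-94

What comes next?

O-99

Letter: letters move forward 2 places in the alphabet; A, C, E, G, I, K, M → O.
For the second component, +5 each step: 64, 69, 74, 79, 84, 89, 94 → 99.
So the next token is O-99.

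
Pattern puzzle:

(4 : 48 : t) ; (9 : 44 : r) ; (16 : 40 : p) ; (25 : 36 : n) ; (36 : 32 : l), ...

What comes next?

First coordinate: perfect squares: 2², 3², 4², …, so 4, 9, 16, 25, 36 → 49.
Second coordinate: −4 each step; 48, 44, 40, 36, 32 → 28.
For the letter, letters move back 2 places in the alphabet: t, r, p, n, l → j.
So the next term is (49 : 28 : j).

(49 : 28 : j)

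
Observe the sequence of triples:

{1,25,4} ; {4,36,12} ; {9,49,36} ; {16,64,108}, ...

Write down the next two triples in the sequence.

First entry goes 1, 4, 9, 16 → 25 → 36 (perfect squares: 1², 2², 3², …).
For the second entry, perfect squares: 5², 6², 7², …: 25, 36, 49, 64 → 81 → 100.
For the third entry, ×3 each step: 4, 12, 36, 108 → 324 → 972.
Putting the parts together: {25,81,324} and then {36,100,972}.

{25,81,324}, {36,100,972}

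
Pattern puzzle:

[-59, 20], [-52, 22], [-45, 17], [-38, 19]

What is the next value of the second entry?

14

First entry: +7 each step, so -59, -52, -45, -38 → -31.
Second entry goes 20, 22, 17, 19 → 14 (alternating steps +2, −5, +2, −5, …).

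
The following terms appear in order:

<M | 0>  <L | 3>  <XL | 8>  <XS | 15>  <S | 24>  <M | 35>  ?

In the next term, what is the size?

Size goes M, L, XL, XS, S, M → L (repeats M → L → XL → XS → S).

L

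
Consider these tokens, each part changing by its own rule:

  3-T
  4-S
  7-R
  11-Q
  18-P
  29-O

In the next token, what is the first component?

47

First component — each term is the sum of the two before it: 3, 4, 7, 11, 18, 29 → 47.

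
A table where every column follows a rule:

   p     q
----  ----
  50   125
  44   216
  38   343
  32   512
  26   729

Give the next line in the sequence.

20  1000

Column p goes 50, 44, 38, 32, 26 → 20 (−6 each step).
Column q: perfect cubes: 5³, 6³, 7³, …, so 125, 216, 343, 512, 729 → 1000.
Putting it together: 20  1000.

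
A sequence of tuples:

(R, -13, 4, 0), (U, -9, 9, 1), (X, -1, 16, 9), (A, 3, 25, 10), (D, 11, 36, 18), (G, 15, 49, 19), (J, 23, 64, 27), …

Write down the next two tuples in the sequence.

(M, 27, 81, 28), (P, 35, 100, 36)

Letter: R, U, X, A, D, G, J → M → P (letters move forward 3 places in the alphabet, wrapping Z→A).
Second entry: alternating steps +4, +8, +4, +8, …; -13, -9, -1, 3, 11, 15, 23 → 27 → 35.
For the third entry, differences are 5, 7, 9, … (increasing by 2 each time): 4, 9, 16, 25, 36, 49, 64 → 81 → 100.
Fourth entry — alternating steps +1, +8, +1, +8, …: 0, 1, 9, 10, 18, 19, 27 → 28 → 36.
Putting the parts together: (M, 27, 81, 28) and then (P, 35, 100, 36).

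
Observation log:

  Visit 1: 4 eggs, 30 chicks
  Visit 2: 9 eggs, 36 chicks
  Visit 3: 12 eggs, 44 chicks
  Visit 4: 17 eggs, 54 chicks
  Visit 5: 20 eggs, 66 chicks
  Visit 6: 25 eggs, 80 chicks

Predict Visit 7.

28 eggs, 96 chicks

Eggs: alternating steps +5, +3, +5, +3, …; 4, 9, 12, 17, 20, 25 → 28.
Chicks: differences are 6, 8, 10, … (increasing by 2 each time); 30, 36, 44, 54, 66, 80 → 96.
Putting it together: 28 eggs, 96 chicks.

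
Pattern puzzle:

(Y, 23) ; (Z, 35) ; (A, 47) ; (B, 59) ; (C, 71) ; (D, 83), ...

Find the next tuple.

(E, 95)

Letter: letters move forward 1 place in the alphabet, wrapping Z→A, so Y, Z, A, B, C, D → E.
Second coordinate — +12 each step: 23, 35, 47, 59, 71, 83 → 95.
So the next tuple is (E, 95).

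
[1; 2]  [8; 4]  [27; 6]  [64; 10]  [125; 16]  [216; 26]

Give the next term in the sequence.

For the first component, perfect cubes: 1³, 2³, 3³, …: 1, 8, 27, 64, 125, 216 → 343.
Second component — each term is the sum of the two before it: 2, 4, 6, 10, 16, 26 → 42.
Putting it together: [343; 42].

[343; 42]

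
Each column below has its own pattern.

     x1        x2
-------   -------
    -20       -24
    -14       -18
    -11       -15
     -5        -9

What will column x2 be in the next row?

Column x1: alternating steps +6, +3, +6, +3, …, so -20, -14, -11, -5 → -2.
For the column x2, always 4 less than the column x1: -24, -18, -15, -9 → -6.

-6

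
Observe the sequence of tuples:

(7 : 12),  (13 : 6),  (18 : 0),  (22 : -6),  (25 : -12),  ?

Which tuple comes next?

(27 : -18)

First entry: differences are 6, 5, 4, … (decreasing by 1 each time), so 7, 13, 18, 22, 25 → 27.
Second entry — −6 each step: 12, 6, 0, -6, -12 → -18.
Combining the parts gives (27 : -18).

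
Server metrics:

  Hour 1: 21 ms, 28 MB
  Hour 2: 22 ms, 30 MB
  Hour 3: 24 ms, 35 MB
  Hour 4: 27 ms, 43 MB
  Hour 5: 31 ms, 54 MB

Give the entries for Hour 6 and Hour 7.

Ms: differences are 1, 2, 3, … (increasing by 1 each time); 21, 22, 24, 27, 31 → 36 → 42.
MB: 28, 30, 35, 43, 54 → 68 → 85 (differences are 2, 5, 8, … (increasing by 3 each time)).
So the next two records are 36 ms, 68 MB and 42 ms, 85 MB.

36 ms, 68 MB; 42 ms, 85 MB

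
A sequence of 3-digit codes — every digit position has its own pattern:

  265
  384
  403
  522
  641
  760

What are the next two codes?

889, 908

First digit: +1 each step, mod 10; 2, 3, 4, 5, 6, 7 → 8 → 9.
Second digit: +2 each step, mod 10, so 6, 8, 0, 2, 4, 6 → 8 → 0.
Third digit: −1 each step, mod 10, so 5, 4, 3, 2, 1, 0 → 9 → 8.
So the next two codes are 889 and 908.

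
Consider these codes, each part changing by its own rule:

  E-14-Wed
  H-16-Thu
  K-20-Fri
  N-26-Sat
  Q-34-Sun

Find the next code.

For the letter, letters move forward 3 places in the alphabet: E, H, K, N, Q → T.
Second component — differences are 2, 4, 6, … (increasing by 2 each time): 14, 16, 20, 26, 34 → 44.
For the day, runs through the weekdays Mon→Sun: Wed, Thu, Fri, Sat, Sun → Mon.
Combining the parts gives T-44-Mon.

T-44-Mon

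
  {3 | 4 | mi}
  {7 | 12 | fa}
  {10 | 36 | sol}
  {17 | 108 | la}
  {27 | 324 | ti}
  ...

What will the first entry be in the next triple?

44

First entry goes 3, 7, 10, 17, 27 → 44 (each term is the sum of the two before it).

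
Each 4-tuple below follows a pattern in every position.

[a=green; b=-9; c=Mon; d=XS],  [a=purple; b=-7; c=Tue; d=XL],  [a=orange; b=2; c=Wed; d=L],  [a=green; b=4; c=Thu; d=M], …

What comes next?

[a=purple; b=13; c=Fri; d=S]

A goes green, purple, orange, green → purple (repeats green → purple → orange).
B — alternating steps +2, +9, +2, +9, …: -9, -7, 2, 4 → 13.
C: runs through the weekdays Mon→Sun, so Mon, Tue, Wed, Thu → Fri.
D: XS, XL, L, M → S (runs backward through clothing sizes XS→XL).
Combining the parts gives [a=purple; b=13; c=Fri; d=S].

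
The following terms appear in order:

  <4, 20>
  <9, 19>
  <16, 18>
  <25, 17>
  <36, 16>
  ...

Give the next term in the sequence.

<49, 15>

First coordinate: 4, 9, 16, 25, 36 → 49 (perfect squares: 2², 3², 4², …).
Second coordinate: −1 each step; 20, 19, 18, 17, 16 → 15.
So the next term is <49, 15>.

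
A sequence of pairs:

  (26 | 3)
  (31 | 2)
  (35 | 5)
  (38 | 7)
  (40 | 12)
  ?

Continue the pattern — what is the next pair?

First part: differences are 5, 4, 3, … (decreasing by 1 each time), so 26, 31, 35, 38, 40 → 41.
Second part — each term is the sum of the two before it: 3, 2, 5, 7, 12 → 19.
Combining the parts gives (41 | 19).

(41 | 19)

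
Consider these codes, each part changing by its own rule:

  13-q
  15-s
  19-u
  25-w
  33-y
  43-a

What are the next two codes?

55-c then 69-e

First component: differences are 2, 4, 6, … (increasing by 2 each time), so 13, 15, 19, 25, 33, 43 → 55 → 69.
Letter — letters move forward 2 places in the alphabet, wrapping Z→A: q, s, u, w, y, a → c → e.
Putting the parts together: 55-c and then 69-e.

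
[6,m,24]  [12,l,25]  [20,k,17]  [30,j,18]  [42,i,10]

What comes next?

[56,h,11]

First slot: differences are 6, 8, 10, … (increasing by 2 each time); 6, 12, 20, 30, 42 → 56.
Letter: m, l, k, j, i → h (letters move back 1 place in the alphabet).
Third slot: alternating steps +1, −8, +1, −8, …, so 24, 25, 17, 18, 10 → 11.
Combining the parts gives [56,h,11].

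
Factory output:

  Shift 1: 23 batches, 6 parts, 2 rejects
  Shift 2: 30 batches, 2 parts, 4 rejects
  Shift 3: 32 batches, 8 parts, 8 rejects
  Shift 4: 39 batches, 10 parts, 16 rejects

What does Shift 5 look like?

Batches: alternating steps +7, +2, +7, +2, …; 23, 30, 32, 39 → 41.
Parts: each term is the sum of the two before it, so 6, 2, 8, 10 → 18.
Rejects: 2, 4, 8, 16 → 32 (×2 each step).
Putting it together: 41 batches, 18 parts, 32 rejects.

41 batches, 18 parts, 32 rejects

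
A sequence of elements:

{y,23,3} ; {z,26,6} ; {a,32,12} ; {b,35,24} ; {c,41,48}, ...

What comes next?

{d,44,96}

Letter: letters move forward 1 place in the alphabet, wrapping Z→A; y, z, a, b, c → d.
Second component: 23, 26, 32, 35, 41 → 44 (alternating steps +3, +6, +3, +6, …).
Third component: 3, 6, 12, 24, 48 → 96 (×2 each step).
Putting it together: {d,44,96}.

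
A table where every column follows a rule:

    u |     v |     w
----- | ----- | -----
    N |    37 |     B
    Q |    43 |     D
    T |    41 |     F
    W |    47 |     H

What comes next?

Column u goes N, Q, T, W → Z (letters move forward 3 places in the alphabet).
Column v goes 37, 43, 41, 47 → 45 (alternating steps +6, −2, +6, −2, …).
For the column w, letters move forward 2 places in the alphabet: B, D, F, H → J.
Combining the parts gives Z  45  J.

Z  45  J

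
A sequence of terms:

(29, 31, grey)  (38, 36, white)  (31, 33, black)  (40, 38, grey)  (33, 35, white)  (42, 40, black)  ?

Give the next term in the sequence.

(35, 37, grey)

First coordinate: alternating steps +9, −7, +9, −7, …; 29, 38, 31, 40, 33, 42 → 35.
Second coordinate: alternating steps +5, −3, +5, −3, …; 31, 36, 33, 38, 35, 40 → 37.
Shade: grey, white, black, grey, white, black → grey (repeats grey → white → black).
So the next term is (35, 37, grey).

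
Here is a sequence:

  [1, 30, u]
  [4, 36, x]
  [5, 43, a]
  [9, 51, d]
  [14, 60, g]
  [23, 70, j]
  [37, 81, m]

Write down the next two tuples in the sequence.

[60, 93, p], [97, 106, s]

First value — each term is the sum of the two before it: 1, 4, 5, 9, 14, 23, 37 → 60 → 97.
For the second value, differences are 6, 7, 8, … (increasing by 1 each time): 30, 36, 43, 51, 60, 70, 81 → 93 → 106.
For the letter, letters move forward 3 places in the alphabet, wrapping Z→A: u, x, a, d, g, j, m → p → s.
So the next two tuples are [60, 93, p] and [97, 106, s].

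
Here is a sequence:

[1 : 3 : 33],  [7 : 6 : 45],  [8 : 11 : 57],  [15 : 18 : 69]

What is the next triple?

First entry: each term is the sum of the two before it, so 1, 7, 8, 15 → 23.
For the second entry, differences are 3, 5, 7, … (increasing by 2 each time): 3, 6, 11, 18 → 27.
Third entry: 33, 45, 57, 69 → 81 (+12 each step).
Combining the parts gives [23 : 27 : 81].

[23 : 27 : 81]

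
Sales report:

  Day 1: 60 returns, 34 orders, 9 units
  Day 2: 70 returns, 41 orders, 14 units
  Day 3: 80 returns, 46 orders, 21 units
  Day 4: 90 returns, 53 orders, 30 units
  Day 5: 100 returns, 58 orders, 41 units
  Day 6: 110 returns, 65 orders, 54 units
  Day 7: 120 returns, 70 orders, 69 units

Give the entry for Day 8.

Returns — +10 each step: 60, 70, 80, 90, 100, 110, 120 → 130.
Orders — alternating steps +7, +5, +7, +5, …: 34, 41, 46, 53, 58, 65, 70 → 77.
For the units, differences are 5, 7, 9, … (increasing by 2 each time): 9, 14, 21, 30, 41, 54, 69 → 86.
Combining the parts gives 130 returns, 77 orders, 86 units.

130 returns, 77 orders, 86 units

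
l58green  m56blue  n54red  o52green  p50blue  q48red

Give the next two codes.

r46green, s44blue

Letter: l, m, n, o, p, q → r → s (letters move forward 1 place in the alphabet).
Second component: 58, 56, 54, 52, 50, 48 → 46 → 44 (−2 each step).
Colour — repeats green → blue → red: green, blue, red, green, blue, red → green → blue.
So the next two codes are r46green and s44blue.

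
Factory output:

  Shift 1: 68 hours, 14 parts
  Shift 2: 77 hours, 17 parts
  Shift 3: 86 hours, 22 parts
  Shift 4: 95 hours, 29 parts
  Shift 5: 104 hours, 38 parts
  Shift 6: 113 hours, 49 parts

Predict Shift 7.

122 hours, 62 parts

Hours: 68, 77, 86, 95, 104, 113 → 122 (+9 each step).
Parts goes 14, 17, 22, 29, 38, 49 → 62 (differences are 3, 5, 7, … (increasing by 2 each time)).
So the next row is 122 hours, 62 parts.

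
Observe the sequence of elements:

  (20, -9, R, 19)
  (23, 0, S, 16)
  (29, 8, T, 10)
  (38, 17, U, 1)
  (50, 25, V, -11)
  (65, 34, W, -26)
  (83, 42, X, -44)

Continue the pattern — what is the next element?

(104, 51, Y, -65)

First component: 20, 23, 29, 38, 50, 65, 83 → 104 (differences are 3, 6, 9, … (increasing by 3 each time)).
Second component: alternating steps +9, +8, +9, +8, …, so -9, 0, 8, 17, 25, 34, 42 → 51.
Letter: letters move forward 1 place in the alphabet; R, S, T, U, V, W, X → Y.
Fourth component goes 19, 16, 10, 1, -11, -26, -44 → -65 (together with the first component always sums to 39).
Putting it together: (104, 51, Y, -65).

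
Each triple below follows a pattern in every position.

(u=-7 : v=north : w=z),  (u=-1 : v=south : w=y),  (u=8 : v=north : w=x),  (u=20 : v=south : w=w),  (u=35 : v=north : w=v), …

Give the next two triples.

(u=53 : v=south : w=u), (u=74 : v=north : w=t)

U — differences are 6, 9, 12, … (increasing by 3 each time): -7, -1, 8, 20, 35 → 53 → 74.
V: alternates north ↔ south; north, south, north, south, north → south → north.
W goes z, y, x, w, v → u → t (letters move back 1 place in the alphabet).
Putting the parts together: (u=53 : v=south : w=u) and then (u=74 : v=north : w=t).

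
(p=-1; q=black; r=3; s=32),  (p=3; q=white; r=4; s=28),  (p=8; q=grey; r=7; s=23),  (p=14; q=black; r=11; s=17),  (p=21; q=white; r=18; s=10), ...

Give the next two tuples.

(p=29; q=grey; r=29; s=2), (p=38; q=black; r=47; s=-7)

P goes -1, 3, 8, 14, 21 → 29 → 38 (differences are 4, 5, 6, … (increasing by 1 each time)).
Q — repeats black → white → grey: black, white, grey, black, white → grey → black.
R goes 3, 4, 7, 11, 18 → 29 → 47 (each term is the sum of the two before it).
S — together with the p always sums to 31: 32, 28, 23, 17, 10 → 2 → -7.
So the next two tuples are (p=29; q=grey; r=29; s=2) and (p=38; q=black; r=47; s=-7).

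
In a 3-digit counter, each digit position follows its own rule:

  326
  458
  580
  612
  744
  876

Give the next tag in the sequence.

First digit goes 3, 4, 5, 6, 7, 8 → 9 (+1 each step, mod 10).
Second digit: +3 each step, mod 10; 2, 5, 8, 1, 4, 7 → 0.
For the third digit, +2 each step, mod 10: 6, 8, 0, 2, 4, 6 → 8.
So the next tag is 908.

908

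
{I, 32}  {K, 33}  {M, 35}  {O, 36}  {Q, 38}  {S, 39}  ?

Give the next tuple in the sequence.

For the letter, letters move forward 2 places in the alphabet: I, K, M, O, Q, S → U.
Second component: 32, 33, 35, 36, 38, 39 → 41 (alternating steps +1, +2, +1, +2, …).
Putting it together: {U, 41}.

{U, 41}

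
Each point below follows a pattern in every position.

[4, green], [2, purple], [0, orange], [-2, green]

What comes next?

[-4, purple]

First coordinate — −2 each step: 4, 2, 0, -2 → -4.
Colour goes green, purple, orange, green → purple (repeats green → purple → orange).
Putting it together: [-4, purple].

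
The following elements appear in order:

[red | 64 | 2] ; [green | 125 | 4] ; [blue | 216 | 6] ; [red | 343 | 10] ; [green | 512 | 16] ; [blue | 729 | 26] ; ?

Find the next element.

[red | 1000 | 42]

For the colour, repeats red → green → blue: red, green, blue, red, green, blue → red.
Second entry: perfect cubes: 4³, 5³, 6³, …; 64, 125, 216, 343, 512, 729 → 1000.
Third entry — each term is the sum of the two before it: 2, 4, 6, 10, 16, 26 → 42.
Putting it together: [red | 1000 | 42].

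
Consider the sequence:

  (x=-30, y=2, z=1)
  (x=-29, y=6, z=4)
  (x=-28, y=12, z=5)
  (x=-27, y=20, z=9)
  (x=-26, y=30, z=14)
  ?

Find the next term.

X goes -30, -29, -28, -27, -26 → -25 (+1 each step).
Y — differences are 4, 6, 8, … (increasing by 2 each time): 2, 6, 12, 20, 30 → 42.
Z goes 1, 4, 5, 9, 14 → 23 (each term is the sum of the two before it).
Putting it together: (x=-25, y=42, z=23).

(x=-25, y=42, z=23)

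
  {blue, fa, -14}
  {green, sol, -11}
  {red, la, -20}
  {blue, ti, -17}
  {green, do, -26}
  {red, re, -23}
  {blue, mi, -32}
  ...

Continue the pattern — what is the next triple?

Colour: repeats blue → green → red; blue, green, red, blue, green, red, blue → green.
Note — runs through the solfège scale do→ti: fa, sol, la, ti, do, re, mi → fa.
Third value: alternating steps +3, −9, +3, −9, …, so -14, -11, -20, -17, -26, -23, -32 → -29.
So the next triple is {green, fa, -29}.

{green, fa, -29}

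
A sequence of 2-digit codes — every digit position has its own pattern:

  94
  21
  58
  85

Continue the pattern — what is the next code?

12

First digit goes 9, 2, 5, 8 → 1 (+3 each step, mod 10).
Second digit goes 4, 1, 8, 5 → 2 (−3 each step, mod 10).
So the next code is 12.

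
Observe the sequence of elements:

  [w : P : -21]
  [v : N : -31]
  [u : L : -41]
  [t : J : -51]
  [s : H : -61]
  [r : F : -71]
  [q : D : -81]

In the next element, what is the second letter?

B

For the second letter, letters move back 2 places in the alphabet: P, N, L, J, H, F, D → B.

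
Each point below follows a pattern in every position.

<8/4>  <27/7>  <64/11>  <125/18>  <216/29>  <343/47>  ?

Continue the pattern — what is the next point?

First entry — perfect cubes: 2³, 3³, 4³, …: 8, 27, 64, 125, 216, 343 → 512.
Second entry: 4, 7, 11, 18, 29, 47 → 76 (each term is the sum of the two before it).
Combining the parts gives <512/76>.

<512/76>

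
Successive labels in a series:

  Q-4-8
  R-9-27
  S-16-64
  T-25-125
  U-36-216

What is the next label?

V-49-343

Letter — letters move forward 1 place in the alphabet: Q, R, S, T, U → V.
Second component: 4, 9, 16, 25, 36 → 49 (perfect squares: 2², 3², 4², …).
For the third component, perfect cubes: 2³, 3³, 4³, …: 8, 27, 64, 125, 216 → 343.
Combining the parts gives V-49-343.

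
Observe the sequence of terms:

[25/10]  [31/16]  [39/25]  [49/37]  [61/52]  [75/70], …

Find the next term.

[91/91]

First part goes 25, 31, 39, 49, 61, 75 → 91 (differences are 6, 8, 10, … (increasing by 2 each time)).
Second part: 10, 16, 25, 37, 52, 70 → 91 (differences are 6, 9, 12, … (increasing by 3 each time)).
Putting it together: [91/91].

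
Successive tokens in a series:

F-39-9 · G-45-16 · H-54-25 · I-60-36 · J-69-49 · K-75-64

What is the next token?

L-84-81

Letter — letters move forward 1 place in the alphabet: F, G, H, I, J, K → L.
For the second component, alternating steps +6, +9, +6, +9, …: 39, 45, 54, 60, 69, 75 → 84.
Third component — perfect squares: 3², 4², 5², …: 9, 16, 25, 36, 49, 64 → 81.
Combining the parts gives L-84-81.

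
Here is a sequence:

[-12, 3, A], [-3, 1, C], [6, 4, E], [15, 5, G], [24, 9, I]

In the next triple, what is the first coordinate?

33

For the first coordinate, +9 each step: -12, -3, 6, 15, 24 → 33.
Second coordinate: each term is the sum of the two before it, so 3, 1, 4, 5, 9 → 14.
Letter — letters move forward 2 places in the alphabet: A, C, E, G, I → K.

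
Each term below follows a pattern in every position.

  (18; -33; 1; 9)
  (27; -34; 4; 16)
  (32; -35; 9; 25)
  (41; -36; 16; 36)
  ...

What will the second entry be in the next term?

-37

Second entry — −1 each step: -33, -34, -35, -36 → -37.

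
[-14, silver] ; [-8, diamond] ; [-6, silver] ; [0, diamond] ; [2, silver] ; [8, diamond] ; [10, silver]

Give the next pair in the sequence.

For the first coordinate, alternating steps +6, +2, +6, +2, …: -14, -8, -6, 0, 2, 8, 10 → 16.
Rank: alternates silver ↔ diamond, so silver, diamond, silver, diamond, silver, diamond, silver → diamond.
Putting it together: [16, diamond].

[16, diamond]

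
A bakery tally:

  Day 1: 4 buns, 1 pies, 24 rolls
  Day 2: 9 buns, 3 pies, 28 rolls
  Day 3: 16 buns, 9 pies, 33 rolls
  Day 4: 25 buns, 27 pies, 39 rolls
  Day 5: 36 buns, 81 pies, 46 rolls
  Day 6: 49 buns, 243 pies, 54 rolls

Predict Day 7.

64 buns, 729 pies, 63 rolls

Buns goes 4, 9, 16, 25, 36, 49 → 64 (perfect squares: 2², 3², 4², …).
Pies: 1, 3, 9, 27, 81, 243 → 729 (×3 each step).
For the rolls, differences are 4, 5, 6, … (increasing by 1 each time): 24, 28, 33, 39, 46, 54 → 63.
So the next row is 64 buns, 729 pies, 63 rolls.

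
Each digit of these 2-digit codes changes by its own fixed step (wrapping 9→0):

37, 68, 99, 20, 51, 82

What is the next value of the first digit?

First digit: +3 each step, mod 10, so 3, 6, 9, 2, 5, 8 → 1.
Second digit: +1 each step, mod 10; 7, 8, 9, 0, 1, 2 → 3.

1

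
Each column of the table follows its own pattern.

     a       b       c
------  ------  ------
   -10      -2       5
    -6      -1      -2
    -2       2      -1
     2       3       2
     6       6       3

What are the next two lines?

10  7  6; 14  10  7

For the column a, +4 each step: -10, -6, -2, 2, 6 → 10 → 14.
For the column b, alternating steps +1, +3, +1, +3, …: -2, -1, 2, 3, 6 → 7 → 10.
Column c: always the previous value of the column b; 5, -2, -1, 2, 3 → 6 → 7.
Putting the parts together: 10  7  6 and then 14  10  7.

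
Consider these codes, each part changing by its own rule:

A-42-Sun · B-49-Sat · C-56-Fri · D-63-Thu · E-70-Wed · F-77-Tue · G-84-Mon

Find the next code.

H-91-Sun

Letter: letters move forward 1 place in the alphabet, so A, B, C, D, E, F, G → H.
Second component: +7 each step; 42, 49, 56, 63, 70, 77, 84 → 91.
Day goes Sun, Sat, Fri, Thu, Wed, Tue, Mon → Sun (runs backward through the weekdays Mon→Sun).
So the next code is H-91-Sun.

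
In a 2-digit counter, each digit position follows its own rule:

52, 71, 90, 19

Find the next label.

First digit: 5, 7, 9, 1 → 3 (+2 each step, mod 10).
For the second digit, −1 each step, mod 10: 2, 1, 0, 9 → 8.
Putting it together: 38.

38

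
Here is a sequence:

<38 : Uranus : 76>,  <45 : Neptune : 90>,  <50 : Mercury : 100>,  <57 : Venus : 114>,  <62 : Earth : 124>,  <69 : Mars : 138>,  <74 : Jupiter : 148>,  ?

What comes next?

First coordinate — alternating steps +7, +5, +7, +5, …: 38, 45, 50, 57, 62, 69, 74 → 81.
Planet goes Uranus, Neptune, Mercury, Venus, Earth, Mars, Jupiter → Saturn (runs through the planets Mercury→Neptune).
Third coordinate: 76, 90, 100, 114, 124, 138, 148 → 162 (always 2 × the first coordinate).
So the next element is <81 : Saturn : 162>.

<81 : Saturn : 162>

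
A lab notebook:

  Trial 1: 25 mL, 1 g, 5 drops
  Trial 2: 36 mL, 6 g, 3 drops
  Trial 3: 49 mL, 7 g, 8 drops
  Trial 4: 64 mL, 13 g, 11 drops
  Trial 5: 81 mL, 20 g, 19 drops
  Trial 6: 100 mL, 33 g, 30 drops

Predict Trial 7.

121 mL, 53 g, 49 drops

ML — perfect squares: 5², 6², 7², …: 25, 36, 49, 64, 81, 100 → 121.
G: each term is the sum of the two before it; 1, 6, 7, 13, 20, 33 → 53.
Drops: each term is the sum of the two before it, so 5, 3, 8, 11, 19, 30 → 49.
Putting it together: 121 mL, 53 g, 49 drops.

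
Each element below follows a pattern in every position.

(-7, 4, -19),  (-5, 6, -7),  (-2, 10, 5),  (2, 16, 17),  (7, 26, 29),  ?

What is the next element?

(13, 42, 41)

First component: differences are 2, 3, 4, … (increasing by 1 each time); -7, -5, -2, 2, 7 → 13.
Second component: each term is the sum of the two before it, so 4, 6, 10, 16, 26 → 42.
For the third component, +12 each step: -19, -7, 5, 17, 29 → 41.
Putting it together: (13, 42, 41).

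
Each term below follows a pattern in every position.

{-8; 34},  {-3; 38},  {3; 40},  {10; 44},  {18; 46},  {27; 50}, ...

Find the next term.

{37; 52}

First slot: differences are 5, 6, 7, … (increasing by 1 each time); -8, -3, 3, 10, 18, 27 → 37.
Second slot: alternating steps +4, +2, +4, +2, …; 34, 38, 40, 44, 46, 50 → 52.
Putting it together: {37; 52}.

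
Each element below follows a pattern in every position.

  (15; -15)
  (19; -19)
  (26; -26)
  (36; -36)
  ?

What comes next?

(49; -49)

First slot: differences are 4, 7, 10, … (increasing by 3 each time), so 15, 19, 26, 36 → 49.
For the second slot, always the negative of the first slot: -15, -19, -26, -36 → -49.
Combining the parts gives (49; -49).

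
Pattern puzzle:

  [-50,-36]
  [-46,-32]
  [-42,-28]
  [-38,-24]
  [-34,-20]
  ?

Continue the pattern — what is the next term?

First part — +4 each step: -50, -46, -42, -38, -34 → -30.
Second part: -36, -32, -28, -24, -20 → -16 (+4 each step).
So the next term is [-30,-16].

[-30,-16]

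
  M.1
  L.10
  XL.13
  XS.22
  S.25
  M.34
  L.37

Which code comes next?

XL.46

Size: M, L, XL, XS, S, M, L → XL (repeats M → L → XL → XS → S).
Second component: alternating steps +9, +3, +9, +3, …, so 1, 10, 13, 22, 25, 34, 37 → 46.
Putting it together: XL.46.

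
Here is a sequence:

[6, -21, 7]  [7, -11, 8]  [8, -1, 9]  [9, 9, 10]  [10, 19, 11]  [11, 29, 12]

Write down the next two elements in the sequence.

[12, 39, 13], [13, 49, 14]

First coordinate: +1 each step, so 6, 7, 8, 9, 10, 11 → 12 → 13.
Second coordinate goes -21, -11, -1, 9, 19, 29 → 39 → 49 (+10 each step).
Third coordinate: always 1 more than the first coordinate, so 7, 8, 9, 10, 11, 12 → 13 → 14.
Putting the parts together: [12, 39, 13] and then [13, 49, 14].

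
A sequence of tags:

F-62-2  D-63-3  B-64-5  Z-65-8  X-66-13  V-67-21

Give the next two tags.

Letter — letters move back 2 places in the alphabet, wrapping A→Z: F, D, B, Z, X, V → T → R.
For the second component, +1 each step: 62, 63, 64, 65, 66, 67 → 68 → 69.
Third component: each term is the sum of the two before it; 2, 3, 5, 8, 13, 21 → 34 → 55.
Putting the parts together: T-68-34 and then R-69-55.

T-68-34 then R-69-55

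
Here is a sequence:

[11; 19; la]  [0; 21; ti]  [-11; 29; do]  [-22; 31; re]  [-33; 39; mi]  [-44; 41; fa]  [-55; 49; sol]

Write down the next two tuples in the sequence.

[-66; 51; la], [-77; 59; ti]

First component: −11 each step; 11, 0, -11, -22, -33, -44, -55 → -66 → -77.
Second component goes 19, 21, 29, 31, 39, 41, 49 → 51 → 59 (alternating steps +2, +8, +2, +8, …).
Note goes la, ti, do, re, mi, fa, sol → la → ti (runs through the solfège scale do→ti).
So the next two tuples are [-66; 51; la] and [-77; 59; ti].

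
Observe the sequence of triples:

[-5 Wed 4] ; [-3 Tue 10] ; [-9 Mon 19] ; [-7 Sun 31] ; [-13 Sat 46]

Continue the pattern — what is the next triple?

[-11 Fri 64]

For the first entry, alternating steps +2, −6, +2, −6, …: -5, -3, -9, -7, -13 → -11.
Day goes Wed, Tue, Mon, Sun, Sat → Fri (runs backward through the weekdays Mon→Sun).
Third entry: 4, 10, 19, 31, 46 → 64 (differences are 6, 9, 12, … (increasing by 3 each time)).
Putting it together: [-11 Fri 64].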